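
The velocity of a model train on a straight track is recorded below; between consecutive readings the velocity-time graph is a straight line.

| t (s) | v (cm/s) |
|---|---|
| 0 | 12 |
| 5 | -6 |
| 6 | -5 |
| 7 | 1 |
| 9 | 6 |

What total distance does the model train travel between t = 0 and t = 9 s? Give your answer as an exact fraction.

Distance (not displacement) is the total path length: add the absolute areas under v-t.
0–5 s: v = 0 at t = 10/3 s; triangle areas 20 + 5 = 25 cm
5–6 s: |½(-6 + -5)(1)| = 5.5 cm
6–7 s: v = 0 at t = 41/6 s; triangle areas 25/12 + 1/12 = 13/6 cm
7–9 s: |½(1 + 6)(2)| = 7 cm
Total distance = 119/3 cm

119/3 cm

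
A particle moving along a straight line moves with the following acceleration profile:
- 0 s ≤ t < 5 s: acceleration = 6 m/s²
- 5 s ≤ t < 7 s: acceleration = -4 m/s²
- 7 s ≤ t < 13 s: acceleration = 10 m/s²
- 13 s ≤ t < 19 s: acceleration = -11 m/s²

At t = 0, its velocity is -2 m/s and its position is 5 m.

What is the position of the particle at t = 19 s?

700 m

On each constant-a segment, Δv = aΔt and Δx = v₀Δt + ½aΔt²; chain segment to segment.
0–5 s: v starts -2 m/s; Δx = -2·5 + ½·6·5² = 65 m; v ends 28 m/s.
5–7 s: v starts 28 m/s; Δx = 28·2 + ½·-4·2² = 48 m; v ends 20 m/s.
7–13 s: v starts 20 m/s; Δx = 20·6 + ½·10·6² = 300 m; v ends 80 m/s.
13–19 s: v starts 80 m/s; Δx = 80·6 + ½·-11·6² = 282 m; v ends 14 m/s.
x(19) = 5 + Σ Δx = 700 m.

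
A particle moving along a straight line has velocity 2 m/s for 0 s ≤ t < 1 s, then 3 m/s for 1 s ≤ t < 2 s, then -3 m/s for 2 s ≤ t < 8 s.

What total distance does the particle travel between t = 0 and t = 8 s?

Total distance travelled is ∫|v| dt — sum the magnitudes of each area piece.
0–1 s: |2| × 1 = 2 m
1–2 s: |3| × 1 = 3 m
2–8 s: |-3| × 6 = 18 m
Total distance = 23 m

23 m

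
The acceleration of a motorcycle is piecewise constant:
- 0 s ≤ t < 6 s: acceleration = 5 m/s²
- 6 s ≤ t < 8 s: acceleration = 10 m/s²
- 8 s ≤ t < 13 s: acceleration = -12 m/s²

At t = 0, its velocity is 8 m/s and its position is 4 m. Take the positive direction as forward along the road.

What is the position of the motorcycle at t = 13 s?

378 m

On each constant-a segment, Δv = aΔt and Δx = v₀Δt + ½aΔt²; chain segment to segment.
0–6 s: v starts 8 m/s; Δx = 8·6 + ½·5·6² = 138 m; v ends 38 m/s.
6–8 s: v starts 38 m/s; Δx = 38·2 + ½·10·2² = 96 m; v ends 58 m/s.
8–13 s: v starts 58 m/s; Δx = 58·5 + ½·-12·5² = 140 m; v ends -2 m/s.
x(13) = 4 + Σ Δx = 378 m.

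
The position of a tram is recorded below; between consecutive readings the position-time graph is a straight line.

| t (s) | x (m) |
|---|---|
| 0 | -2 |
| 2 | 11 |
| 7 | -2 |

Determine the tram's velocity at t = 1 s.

Velocity is the slope of the x-t graph on 0–2 s: (11 − -2)/(2 − 0) = 6.5 m/s.

6.5 m/s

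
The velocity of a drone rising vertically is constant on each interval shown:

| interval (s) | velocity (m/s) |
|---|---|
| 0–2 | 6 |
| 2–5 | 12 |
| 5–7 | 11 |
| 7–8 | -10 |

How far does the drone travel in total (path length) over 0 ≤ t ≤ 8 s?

80 m

Distance (not displacement) is the total path length: add the absolute areas under v-t.
0–2 s: |6| × 2 = 12 m
2–5 s: |12| × 3 = 36 m
5–7 s: |11| × 2 = 22 m
7–8 s: |-10| × 1 = 10 m
Total distance = 80 m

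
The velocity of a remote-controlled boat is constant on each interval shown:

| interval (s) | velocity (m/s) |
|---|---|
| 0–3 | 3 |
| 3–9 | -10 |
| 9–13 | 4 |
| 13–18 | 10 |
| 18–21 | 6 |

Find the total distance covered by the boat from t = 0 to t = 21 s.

153 m

Total distance travelled is ∫|v| dt — sum the magnitudes of each area piece.
0–3 s: |3| × 3 = 9 m
3–9 s: |-10| × 6 = 60 m
9–13 s: |4| × 4 = 16 m
13–18 s: |10| × 5 = 50 m
18–21 s: |6| × 3 = 18 m
Total distance = 153 m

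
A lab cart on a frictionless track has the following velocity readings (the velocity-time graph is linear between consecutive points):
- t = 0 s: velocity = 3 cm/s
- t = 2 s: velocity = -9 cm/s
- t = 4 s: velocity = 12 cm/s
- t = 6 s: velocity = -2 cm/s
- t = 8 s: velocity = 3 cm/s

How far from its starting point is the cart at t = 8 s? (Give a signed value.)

Net displacement equals the area under the velocity-time graph (areas below the axis count negative).
0–2 s: ½(3 + -9)(2) = -6 cm
2–4 s: ½(-9 + 12)(2) = 3 cm
4–6 s: ½(12 + -2)(2) = 10 cm
6–8 s: ½(-2 + 3)(2) = 1 cm
Net displacement = 8 cm

8 cm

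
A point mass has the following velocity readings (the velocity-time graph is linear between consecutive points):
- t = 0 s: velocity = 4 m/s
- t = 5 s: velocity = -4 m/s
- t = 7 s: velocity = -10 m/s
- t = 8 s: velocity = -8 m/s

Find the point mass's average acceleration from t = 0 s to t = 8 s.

Average acceleration = Δv/Δt = (-8 − 4)/(8 − 0) = -1.5 m/s².

-1.5 m/s²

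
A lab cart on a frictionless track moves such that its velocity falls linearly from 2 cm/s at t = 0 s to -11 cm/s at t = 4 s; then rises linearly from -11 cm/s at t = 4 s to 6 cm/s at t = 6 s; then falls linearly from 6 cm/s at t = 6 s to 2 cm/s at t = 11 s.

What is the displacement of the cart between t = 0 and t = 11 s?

-3 cm

Net displacement equals the area under the velocity-time graph (areas below the axis count negative).
0–4 s: ½(2 + -11)(4) = -18 cm
4–6 s: ½(-11 + 6)(2) = -5 cm
6–11 s: ½(6 + 2)(5) = 20 cm
Net displacement = -3 cm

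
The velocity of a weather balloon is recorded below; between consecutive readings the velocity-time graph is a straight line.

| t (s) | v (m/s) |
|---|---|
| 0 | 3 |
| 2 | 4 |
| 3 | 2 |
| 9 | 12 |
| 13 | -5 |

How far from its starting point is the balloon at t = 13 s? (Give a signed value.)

66 m

Net displacement equals the area under the velocity-time graph (areas below the axis count negative).
0–2 s: ½(3 + 4)(2) = 7 m
2–3 s: ½(4 + 2)(1) = 3 m
3–9 s: ½(2 + 12)(6) = 42 m
9–13 s: ½(12 + -5)(4) = 14 m
Net displacement = 66 m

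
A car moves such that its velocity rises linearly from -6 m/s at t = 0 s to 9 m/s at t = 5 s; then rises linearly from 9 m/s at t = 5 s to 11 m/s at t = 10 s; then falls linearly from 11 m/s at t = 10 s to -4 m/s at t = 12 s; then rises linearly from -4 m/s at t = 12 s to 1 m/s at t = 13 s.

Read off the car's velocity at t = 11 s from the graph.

On 10–12 s the graph is linear from 11 to -4 m/s: v(11) = 11 + (-4 − 11)·(11 − 10)/(12 − 10) = 3.5 m/s.

3.5 m/s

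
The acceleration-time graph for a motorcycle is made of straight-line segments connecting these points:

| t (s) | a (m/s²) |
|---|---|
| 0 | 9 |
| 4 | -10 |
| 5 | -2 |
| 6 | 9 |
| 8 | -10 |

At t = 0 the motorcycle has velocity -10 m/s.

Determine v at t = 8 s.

-15.5 m/s

Δv equals the area under the a-t graph; then v = v₀ + Δv.
0–4 s: ½(9 + -10)(4) = -2 m/s
4–5 s: ½(-10 + -2)(1) = -6 m/s
5–6 s: ½(-2 + 9)(1) = 3.5 m/s
6–8 s: ½(9 + -10)(2) = -1 m/s
Δv = -5.5 m/s, so v(8) = -10 + (-5.5) = -15.5 m/s.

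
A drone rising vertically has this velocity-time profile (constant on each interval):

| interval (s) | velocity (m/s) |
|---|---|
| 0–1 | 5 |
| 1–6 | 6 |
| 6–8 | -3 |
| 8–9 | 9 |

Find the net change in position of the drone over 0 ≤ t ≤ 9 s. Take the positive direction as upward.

38 m

Net displacement equals the area under the velocity-time graph (areas below the axis count negative).
0–1 s: 5 × 1 = 5 m
1–6 s: 6 × 5 = 30 m
6–8 s: -3 × 2 = -6 m
8–9 s: 9 × 1 = 9 m
Net displacement = 38 m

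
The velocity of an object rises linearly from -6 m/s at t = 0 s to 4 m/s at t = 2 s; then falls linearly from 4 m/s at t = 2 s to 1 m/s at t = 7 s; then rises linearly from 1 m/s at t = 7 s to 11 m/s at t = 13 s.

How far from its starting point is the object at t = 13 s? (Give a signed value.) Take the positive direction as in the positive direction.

46.5 m

Displacement is the signed area under the v-t curve.
0–2 s: ½(-6 + 4)(2) = -2 m
2–7 s: ½(4 + 1)(5) = 12.5 m
7–13 s: ½(1 + 11)(6) = 36 m
Net displacement = 46.5 m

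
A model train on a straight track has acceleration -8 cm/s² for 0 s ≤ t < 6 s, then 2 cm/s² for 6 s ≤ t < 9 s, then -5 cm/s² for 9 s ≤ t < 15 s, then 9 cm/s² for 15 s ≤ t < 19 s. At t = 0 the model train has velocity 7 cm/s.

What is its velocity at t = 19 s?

Δv equals the area under the a-t graph; then v = v₀ + Δv.
0–6 s: -8 × 6 = -48 cm/s
6–9 s: 2 × 3 = 6 cm/s
9–15 s: -5 × 6 = -30 cm/s
15–19 s: 9 × 4 = 36 cm/s
Δv = -36 cm/s, so v(19) = 7 + (-36) = -29 cm/s.

-29 cm/s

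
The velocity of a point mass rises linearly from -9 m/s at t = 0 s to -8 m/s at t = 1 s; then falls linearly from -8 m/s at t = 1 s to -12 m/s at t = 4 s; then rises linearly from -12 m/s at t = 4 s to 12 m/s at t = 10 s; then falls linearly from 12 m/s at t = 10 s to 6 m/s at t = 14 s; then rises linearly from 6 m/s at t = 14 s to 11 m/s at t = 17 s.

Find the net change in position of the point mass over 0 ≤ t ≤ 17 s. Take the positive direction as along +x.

23 m

Displacement is the signed area under the v-t curve.
0–1 s: ½(-9 + -8)(1) = -8.5 m
1–4 s: ½(-8 + -12)(3) = -30 m
4–10 s: ½(-12 + 12)(6) = 0 m
10–14 s: ½(12 + 6)(4) = 36 m
14–17 s: ½(6 + 11)(3) = 25.5 m
Net displacement = 23 m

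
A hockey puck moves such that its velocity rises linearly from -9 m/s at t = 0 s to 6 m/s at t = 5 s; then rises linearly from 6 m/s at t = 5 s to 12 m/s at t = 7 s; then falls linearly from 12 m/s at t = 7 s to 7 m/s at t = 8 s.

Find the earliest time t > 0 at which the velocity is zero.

v changes sign on 0–5 s (from -9 to 6); the graph is linear there, so v = 0 at t = 0 + (9)·(5 − 0)/(6 − -9) = 3 s.

t = 3 s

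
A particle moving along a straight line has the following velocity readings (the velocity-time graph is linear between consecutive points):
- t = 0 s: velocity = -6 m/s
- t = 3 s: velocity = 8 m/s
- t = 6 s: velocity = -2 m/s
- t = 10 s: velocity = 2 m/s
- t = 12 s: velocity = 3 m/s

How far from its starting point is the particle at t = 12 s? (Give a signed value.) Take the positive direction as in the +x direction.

Net displacement equals the area under the velocity-time graph (areas below the axis count negative).
0–3 s: ½(-6 + 8)(3) = 3 m
3–6 s: ½(8 + -2)(3) = 9 m
6–10 s: ½(-2 + 2)(4) = 0 m
10–12 s: ½(2 + 3)(2) = 5 m
Net displacement = 17 m

17 m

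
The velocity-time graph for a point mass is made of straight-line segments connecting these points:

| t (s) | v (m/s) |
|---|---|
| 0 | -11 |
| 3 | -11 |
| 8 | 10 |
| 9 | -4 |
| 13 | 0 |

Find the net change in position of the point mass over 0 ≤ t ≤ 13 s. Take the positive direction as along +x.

-40.5 m

Displacement is the signed area under the v-t curve.
0–3 s: -11 × 3 = -33 m
3–8 s: ½(-11 + 10)(5) = -2.5 m
8–9 s: ½(10 + -4)(1) = 3 m
9–13 s: ½(-4 + 0)(4) = -8 m
Net displacement = -40.5 m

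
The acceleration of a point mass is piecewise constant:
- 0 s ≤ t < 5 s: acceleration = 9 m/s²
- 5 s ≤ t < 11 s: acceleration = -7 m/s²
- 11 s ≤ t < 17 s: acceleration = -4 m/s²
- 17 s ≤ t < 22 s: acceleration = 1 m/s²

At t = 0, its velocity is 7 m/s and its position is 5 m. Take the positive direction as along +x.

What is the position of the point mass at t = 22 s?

269 m

On each constant-a segment, Δv = aΔt and Δx = v₀Δt + ½aΔt²; chain segment to segment.
0–5 s: v starts 7 m/s; Δx = 7·5 + ½·9·5² = 147.5 m; v ends 52 m/s.
5–11 s: v starts 52 m/s; Δx = 52·6 + ½·-7·6² = 186 m; v ends 10 m/s.
11–17 s: v starts 10 m/s; Δx = 10·6 + ½·-4·6² = -12 m; v ends -14 m/s.
17–22 s: v starts -14 m/s; Δx = -14·5 + ½·1·5² = -57.5 m; v ends -9 m/s.
x(22) = 5 + Σ Δx = 269 m.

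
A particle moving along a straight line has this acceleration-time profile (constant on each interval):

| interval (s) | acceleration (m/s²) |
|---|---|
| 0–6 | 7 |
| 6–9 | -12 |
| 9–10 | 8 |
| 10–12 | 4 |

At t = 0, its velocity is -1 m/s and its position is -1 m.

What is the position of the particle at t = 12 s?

231 m

On each constant-a segment, Δv = aΔt and Δx = v₀Δt + ½aΔt²; chain segment to segment.
0–6 s: v starts -1 m/s; Δx = -1·6 + ½·7·6² = 120 m; v ends 41 m/s.
6–9 s: v starts 41 m/s; Δx = 41·3 + ½·-12·3² = 69 m; v ends 5 m/s.
9–10 s: v starts 5 m/s; Δx = 5·1 + ½·8·1² = 9 m; v ends 13 m/s.
10–12 s: v starts 13 m/s; Δx = 13·2 + ½·4·2² = 34 m; v ends 21 m/s.
x(12) = -1 + Σ Δx = 231 m.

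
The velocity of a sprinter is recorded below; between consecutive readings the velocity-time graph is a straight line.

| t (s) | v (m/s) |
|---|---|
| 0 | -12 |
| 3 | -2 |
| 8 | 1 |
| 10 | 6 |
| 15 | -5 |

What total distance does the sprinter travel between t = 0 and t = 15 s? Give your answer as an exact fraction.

Distance (not displacement) is the total path length: add the absolute areas under v-t.
0–3 s: |½(-12 + -2)(3)| = 21 m
3–8 s: v = 0 at t = 19/3 s; triangle areas 10/3 + 5/6 = 25/6 m
8–10 s: |½(1 + 6)(2)| = 7 m
10–15 s: v = 0 at t = 140/11 s; triangle areas 90/11 + 125/22 = 305/22 m
Total distance = 1519/33 m

1519/33 m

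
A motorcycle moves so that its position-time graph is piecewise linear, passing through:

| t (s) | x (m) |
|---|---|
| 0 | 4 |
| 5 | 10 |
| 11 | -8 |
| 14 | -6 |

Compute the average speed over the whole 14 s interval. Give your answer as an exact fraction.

Average speed = (total path length)/(elapsed time); on a piecewise-linear x-t graph the path length is Σ|Δx|.
0–5 s: |Δx| = |10 − 4| = 6 m
5–11 s: |Δx| = |-8 − 10| = 18 m
11–14 s: |Δx| = |-6 − -8| = 2 m
Total path = 26 m; average speed = 26/14 = 13/7 m/s.

13/7 m/s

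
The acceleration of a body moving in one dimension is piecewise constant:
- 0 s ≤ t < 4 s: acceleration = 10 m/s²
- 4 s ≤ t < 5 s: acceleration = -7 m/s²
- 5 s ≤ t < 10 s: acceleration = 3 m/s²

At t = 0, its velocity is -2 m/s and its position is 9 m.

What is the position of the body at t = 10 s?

On each constant-a segment, Δv = aΔt and Δx = v₀Δt + ½aΔt²; chain segment to segment.
0–4 s: v starts -2 m/s; Δx = -2·4 + ½·10·4² = 72 m; v ends 38 m/s.
4–5 s: v starts 38 m/s; Δx = 38·1 + ½·-7·1² = 34.5 m; v ends 31 m/s.
5–10 s: v starts 31 m/s; Δx = 31·5 + ½·3·5² = 192.5 m; v ends 46 m/s.
x(10) = 9 + Σ Δx = 308 m.

308 m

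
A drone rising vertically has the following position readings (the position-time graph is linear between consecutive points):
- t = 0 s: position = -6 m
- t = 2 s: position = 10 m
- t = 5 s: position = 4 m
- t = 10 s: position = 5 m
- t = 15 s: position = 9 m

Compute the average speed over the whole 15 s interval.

Average speed = (total path length)/(elapsed time); on a piecewise-linear x-t graph the path length is Σ|Δx|.
0–2 s: |Δx| = |10 − -6| = 16 m
2–5 s: |Δx| = |4 − 10| = 6 m
5–10 s: |Δx| = |5 − 4| = 1 m
10–15 s: |Δx| = |9 − 5| = 4 m
Total path = 27 m; average speed = 27/15 = 1.8 m/s.

1.8 m/s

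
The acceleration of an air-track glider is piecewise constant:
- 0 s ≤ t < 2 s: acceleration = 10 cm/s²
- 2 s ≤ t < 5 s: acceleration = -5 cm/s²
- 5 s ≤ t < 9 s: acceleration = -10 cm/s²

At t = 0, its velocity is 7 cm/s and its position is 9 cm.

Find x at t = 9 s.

69.5 cm

On each constant-a segment, Δv = aΔt and Δx = v₀Δt + ½aΔt²; chain segment to segment.
0–2 s: v starts 7 cm/s; Δx = 7·2 + ½·10·2² = 34 cm; v ends 27 cm/s.
2–5 s: v starts 27 cm/s; Δx = 27·3 + ½·-5·3² = 58.5 cm; v ends 12 cm/s.
5–9 s: v starts 12 cm/s; Δx = 12·4 + ½·-10·4² = -32 cm; v ends -28 cm/s.
x(9) = 9 + Σ Δx = 69.5 cm.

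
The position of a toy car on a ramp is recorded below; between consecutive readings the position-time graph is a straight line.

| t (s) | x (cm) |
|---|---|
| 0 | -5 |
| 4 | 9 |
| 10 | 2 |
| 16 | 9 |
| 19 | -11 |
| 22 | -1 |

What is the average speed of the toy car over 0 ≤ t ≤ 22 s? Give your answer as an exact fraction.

29/11 cm/s

Average speed = (total path length)/(elapsed time); on a piecewise-linear x-t graph the path length is Σ|Δx|.
0–4 s: |Δx| = |9 − -5| = 14 cm
4–10 s: |Δx| = |2 − 9| = 7 cm
10–16 s: |Δx| = |9 − 2| = 7 cm
16–19 s: |Δx| = |-11 − 9| = 20 cm
19–22 s: |Δx| = |-1 − -11| = 10 cm
Total path = 58 cm; average speed = 58/22 = 29/11 cm/s.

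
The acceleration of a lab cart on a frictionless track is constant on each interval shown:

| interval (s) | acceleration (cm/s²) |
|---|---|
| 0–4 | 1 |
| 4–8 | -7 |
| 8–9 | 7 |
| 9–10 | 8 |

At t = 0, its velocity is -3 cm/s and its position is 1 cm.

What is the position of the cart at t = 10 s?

-94.5 cm

On each constant-a segment, Δv = aΔt and Δx = v₀Δt + ½aΔt²; chain segment to segment.
0–4 s: v starts -3 cm/s; Δx = -3·4 + ½·1·4² = -4 cm; v ends 1 cm/s.
4–8 s: v starts 1 cm/s; Δx = 1·4 + ½·-7·4² = -52 cm; v ends -27 cm/s.
8–9 s: v starts -27 cm/s; Δx = -27·1 + ½·7·1² = -23.5 cm; v ends -20 cm/s.
9–10 s: v starts -20 cm/s; Δx = -20·1 + ½·8·1² = -16 cm; v ends -12 cm/s.
x(10) = 1 + Σ Δx = -94.5 cm.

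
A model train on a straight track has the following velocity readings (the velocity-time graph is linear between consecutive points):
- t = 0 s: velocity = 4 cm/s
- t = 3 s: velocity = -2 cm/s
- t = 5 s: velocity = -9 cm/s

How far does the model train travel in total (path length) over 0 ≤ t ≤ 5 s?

Distance (not displacement) is the total path length: add the absolute areas under v-t.
0–3 s: v = 0 at t = 2 s; triangle areas 4 + 1 = 5 cm
3–5 s: |½(-2 + -9)(2)| = 11 cm
Total distance = 16 cm

16 cm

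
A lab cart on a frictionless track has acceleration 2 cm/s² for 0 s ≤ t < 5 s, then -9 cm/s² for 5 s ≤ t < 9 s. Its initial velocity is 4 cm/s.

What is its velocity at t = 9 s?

-22 cm/s

Δv equals the area under the a-t graph; then v = v₀ + Δv.
0–5 s: 2 × 5 = 10 cm/s
5–9 s: -9 × 4 = -36 cm/s
Δv = -26 cm/s, so v(9) = 4 + (-26) = -22 cm/s.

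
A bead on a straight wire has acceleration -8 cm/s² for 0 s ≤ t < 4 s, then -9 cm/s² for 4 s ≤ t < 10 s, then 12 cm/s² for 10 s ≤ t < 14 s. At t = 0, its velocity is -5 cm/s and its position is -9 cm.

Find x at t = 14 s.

On each constant-a segment, Δv = aΔt and Δx = v₀Δt + ½aΔt²; chain segment to segment.
0–4 s: v starts -5 cm/s; Δx = -5·4 + ½·-8·4² = -84 cm; v ends -37 cm/s.
4–10 s: v starts -37 cm/s; Δx = -37·6 + ½·-9·6² = -384 cm; v ends -91 cm/s.
10–14 s: v starts -91 cm/s; Δx = -91·4 + ½·12·4² = -268 cm; v ends -43 cm/s.
x(14) = -9 + Σ Δx = -745 cm.

-745 cm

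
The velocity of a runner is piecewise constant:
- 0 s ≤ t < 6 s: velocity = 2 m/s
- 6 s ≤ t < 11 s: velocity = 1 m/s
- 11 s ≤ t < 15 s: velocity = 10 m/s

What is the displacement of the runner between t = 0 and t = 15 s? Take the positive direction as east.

Net displacement equals the area under the velocity-time graph (areas below the axis count negative).
0–6 s: 2 × 6 = 12 m
6–11 s: 1 × 5 = 5 m
11–15 s: 10 × 4 = 40 m
Net displacement = 57 m

57 m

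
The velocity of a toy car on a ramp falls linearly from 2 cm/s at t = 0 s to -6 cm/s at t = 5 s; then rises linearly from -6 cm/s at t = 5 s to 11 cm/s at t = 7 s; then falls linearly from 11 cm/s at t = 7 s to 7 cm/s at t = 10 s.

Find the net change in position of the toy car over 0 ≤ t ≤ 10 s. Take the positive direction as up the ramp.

Displacement is the signed area under the v-t curve.
0–5 s: ½(2 + -6)(5) = -10 cm
5–7 s: ½(-6 + 11)(2) = 5 cm
7–10 s: ½(11 + 7)(3) = 27 cm
Net displacement = 22 cm

22 cm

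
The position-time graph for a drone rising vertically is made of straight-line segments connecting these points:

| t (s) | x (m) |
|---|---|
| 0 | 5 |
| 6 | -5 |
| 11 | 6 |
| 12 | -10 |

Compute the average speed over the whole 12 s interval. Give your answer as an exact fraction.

37/12 m/s

Average speed = (total path length)/(elapsed time); on a piecewise-linear x-t graph the path length is Σ|Δx|.
0–6 s: |Δx| = |-5 − 5| = 10 m
6–11 s: |Δx| = |6 − -5| = 11 m
11–12 s: |Δx| = |-10 − 6| = 16 m
Total path = 37 m; average speed = 37/12 = 37/12 m/s.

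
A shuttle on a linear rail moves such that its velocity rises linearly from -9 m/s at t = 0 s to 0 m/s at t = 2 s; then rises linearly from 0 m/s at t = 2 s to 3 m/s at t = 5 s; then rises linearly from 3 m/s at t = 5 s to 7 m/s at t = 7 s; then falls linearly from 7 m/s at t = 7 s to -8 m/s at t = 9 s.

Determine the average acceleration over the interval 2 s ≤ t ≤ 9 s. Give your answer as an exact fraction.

Average acceleration = Δv/Δt = (-8 − 0)/(9 − 2) = -8/7 m/s².

-8/7 m/s²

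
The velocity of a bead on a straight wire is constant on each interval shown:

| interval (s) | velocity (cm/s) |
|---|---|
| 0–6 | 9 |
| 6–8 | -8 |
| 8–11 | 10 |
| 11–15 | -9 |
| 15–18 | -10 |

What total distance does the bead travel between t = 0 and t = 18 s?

166 cm

Total distance travelled is ∫|v| dt — sum the magnitudes of each area piece.
0–6 s: |9| × 6 = 54 cm
6–8 s: |-8| × 2 = 16 cm
8–11 s: |10| × 3 = 30 cm
11–15 s: |-9| × 4 = 36 cm
15–18 s: |-10| × 3 = 30 cm
Total distance = 166 cm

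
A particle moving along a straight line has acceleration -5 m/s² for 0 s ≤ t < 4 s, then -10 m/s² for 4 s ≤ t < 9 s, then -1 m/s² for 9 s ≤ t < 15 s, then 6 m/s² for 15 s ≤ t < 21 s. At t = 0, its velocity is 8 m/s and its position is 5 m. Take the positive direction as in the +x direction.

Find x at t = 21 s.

-878 m

On each constant-a segment, Δv = aΔt and Δx = v₀Δt + ½aΔt²; chain segment to segment.
0–4 s: v starts 8 m/s; Δx = 8·4 + ½·-5·4² = -8 m; v ends -12 m/s.
4–9 s: v starts -12 m/s; Δx = -12·5 + ½·-10·5² = -185 m; v ends -62 m/s.
9–15 s: v starts -62 m/s; Δx = -62·6 + ½·-1·6² = -390 m; v ends -68 m/s.
15–21 s: v starts -68 m/s; Δx = -68·6 + ½·6·6² = -300 m; v ends -32 m/s.
x(21) = 5 + Σ Δx = -878 m.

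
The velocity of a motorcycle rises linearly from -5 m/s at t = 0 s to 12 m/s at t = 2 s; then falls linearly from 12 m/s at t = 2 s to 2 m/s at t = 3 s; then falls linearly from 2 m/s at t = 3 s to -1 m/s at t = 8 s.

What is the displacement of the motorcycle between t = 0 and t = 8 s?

16.5 m

Displacement is the signed area under the v-t curve.
0–2 s: ½(-5 + 12)(2) = 7 m
2–3 s: ½(12 + 2)(1) = 7 m
3–8 s: ½(2 + -1)(5) = 2.5 m
Net displacement = 16.5 m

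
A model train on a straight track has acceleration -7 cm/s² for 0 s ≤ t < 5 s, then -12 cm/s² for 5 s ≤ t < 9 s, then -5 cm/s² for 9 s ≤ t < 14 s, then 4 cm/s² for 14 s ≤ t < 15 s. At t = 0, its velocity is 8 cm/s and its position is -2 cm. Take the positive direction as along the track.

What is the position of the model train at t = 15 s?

-789 cm

On each constant-a segment, Δv = aΔt and Δx = v₀Δt + ½aΔt²; chain segment to segment.
0–5 s: v starts 8 cm/s; Δx = 8·5 + ½·-7·5² = -47.5 cm; v ends -27 cm/s.
5–9 s: v starts -27 cm/s; Δx = -27·4 + ½·-12·4² = -204 cm; v ends -75 cm/s.
9–14 s: v starts -75 cm/s; Δx = -75·5 + ½·-5·5² = -437.5 cm; v ends -100 cm/s.
14–15 s: v starts -100 cm/s; Δx = -100·1 + ½·4·1² = -98 cm; v ends -96 cm/s.
x(15) = -2 + Σ Δx = -789 cm.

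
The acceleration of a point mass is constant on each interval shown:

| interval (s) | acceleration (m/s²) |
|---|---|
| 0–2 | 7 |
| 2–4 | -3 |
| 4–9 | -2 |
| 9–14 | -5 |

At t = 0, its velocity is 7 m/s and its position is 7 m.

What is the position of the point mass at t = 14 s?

83.5 m

On each constant-a segment, Δv = aΔt and Δx = v₀Δt + ½aΔt²; chain segment to segment.
0–2 s: v starts 7 m/s; Δx = 7·2 + ½·7·2² = 28 m; v ends 21 m/s.
2–4 s: v starts 21 m/s; Δx = 21·2 + ½·-3·2² = 36 m; v ends 15 m/s.
4–9 s: v starts 15 m/s; Δx = 15·5 + ½·-2·5² = 50 m; v ends 5 m/s.
9–14 s: v starts 5 m/s; Δx = 5·5 + ½·-5·5² = -37.5 m; v ends -20 m/s.
x(14) = 7 + Σ Δx = 83.5 m.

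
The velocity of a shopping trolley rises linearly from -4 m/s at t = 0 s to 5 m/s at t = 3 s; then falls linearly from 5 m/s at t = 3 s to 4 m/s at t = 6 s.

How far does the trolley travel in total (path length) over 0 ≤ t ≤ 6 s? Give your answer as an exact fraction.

Distance (not displacement) is the total path length: add the absolute areas under v-t.
0–3 s: v = 0 at t = 4/3 s; triangle areas 8/3 + 25/6 = 41/6 m
3–6 s: |½(5 + 4)(3)| = 13.5 m
Total distance = 61/3 m

61/3 m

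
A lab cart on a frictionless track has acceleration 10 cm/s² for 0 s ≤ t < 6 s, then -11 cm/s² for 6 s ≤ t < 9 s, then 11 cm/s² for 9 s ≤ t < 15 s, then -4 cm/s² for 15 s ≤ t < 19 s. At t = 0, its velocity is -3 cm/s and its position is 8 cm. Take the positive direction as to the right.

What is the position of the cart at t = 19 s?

On each constant-a segment, Δv = aΔt and Δx = v₀Δt + ½aΔt²; chain segment to segment.
0–6 s: v starts -3 cm/s; Δx = -3·6 + ½·10·6² = 162 cm; v ends 57 cm/s.
6–9 s: v starts 57 cm/s; Δx = 57·3 + ½·-11·3² = 121.5 cm; v ends 24 cm/s.
9–15 s: v starts 24 cm/s; Δx = 24·6 + ½·11·6² = 342 cm; v ends 90 cm/s.
15–19 s: v starts 90 cm/s; Δx = 90·4 + ½·-4·4² = 328 cm; v ends 74 cm/s.
x(19) = 8 + Σ Δx = 961.5 cm.

961.5 cm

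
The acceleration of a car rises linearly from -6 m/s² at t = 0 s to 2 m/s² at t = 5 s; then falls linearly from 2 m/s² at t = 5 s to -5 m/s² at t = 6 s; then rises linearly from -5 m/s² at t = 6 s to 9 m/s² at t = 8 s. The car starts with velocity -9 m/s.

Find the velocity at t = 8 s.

-16.5 m/s

Δv equals the area under the a-t graph; then v = v₀ + Δv.
0–5 s: ½(-6 + 2)(5) = -10 m/s
5–6 s: ½(2 + -5)(1) = -1.5 m/s
6–8 s: ½(-5 + 9)(2) = 4 m/s
Δv = -7.5 m/s, so v(8) = -9 + (-7.5) = -16.5 m/s.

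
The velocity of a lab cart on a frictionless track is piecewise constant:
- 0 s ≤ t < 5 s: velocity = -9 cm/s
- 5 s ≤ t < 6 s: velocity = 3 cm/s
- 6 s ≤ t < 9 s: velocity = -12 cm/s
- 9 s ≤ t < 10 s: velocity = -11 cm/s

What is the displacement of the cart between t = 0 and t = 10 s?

Displacement is the signed area under the v-t curve.
0–5 s: -9 × 5 = -45 cm
5–6 s: 3 × 1 = 3 cm
6–9 s: -12 × 3 = -36 cm
9–10 s: -11 × 1 = -11 cm
Net displacement = -89 cm

-89 cm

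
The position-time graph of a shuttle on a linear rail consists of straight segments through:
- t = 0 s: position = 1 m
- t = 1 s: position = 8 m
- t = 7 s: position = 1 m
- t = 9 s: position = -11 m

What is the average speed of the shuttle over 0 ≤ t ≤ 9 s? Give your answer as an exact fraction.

Average speed = (total path length)/(elapsed time); on a piecewise-linear x-t graph the path length is Σ|Δx|.
0–1 s: |Δx| = |8 − 1| = 7 m
1–7 s: |Δx| = |1 − 8| = 7 m
7–9 s: |Δx| = |-11 − 1| = 12 m
Total path = 26 m; average speed = 26/9 = 26/9 m/s.

26/9 m/s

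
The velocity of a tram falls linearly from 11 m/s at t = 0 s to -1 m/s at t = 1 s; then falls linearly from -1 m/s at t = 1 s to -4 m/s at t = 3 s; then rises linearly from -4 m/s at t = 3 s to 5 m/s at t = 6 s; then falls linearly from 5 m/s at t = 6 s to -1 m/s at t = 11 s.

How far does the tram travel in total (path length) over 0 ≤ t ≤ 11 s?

27.75 m

Total distance travelled is ∫|v| dt — sum the magnitudes of each area piece.
0–1 s: v = 0 at t = 11/12 s; triangle areas 121/24 + 1/24 = 61/12 m
1–3 s: |½(-1 + -4)(2)| = 5 m
3–6 s: v = 0 at t = 13/3 s; triangle areas 8/3 + 25/6 = 41/6 m
6–11 s: v = 0 at t = 61/6 s; triangle areas 125/12 + 5/12 = 65/6 m
Total distance = 27.75 m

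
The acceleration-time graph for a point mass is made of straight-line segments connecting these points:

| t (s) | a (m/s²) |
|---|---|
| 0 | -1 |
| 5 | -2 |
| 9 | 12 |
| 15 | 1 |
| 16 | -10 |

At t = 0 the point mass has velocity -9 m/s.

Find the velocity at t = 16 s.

Δv equals the area under the a-t graph; then v = v₀ + Δv.
0–5 s: ½(-1 + -2)(5) = -7.5 m/s
5–9 s: ½(-2 + 12)(4) = 20 m/s
9–15 s: ½(12 + 1)(6) = 39 m/s
15–16 s: ½(1 + -10)(1) = -4.5 m/s
Δv = 47 m/s, so v(16) = -9 + (47) = 38 m/s.

38 m/s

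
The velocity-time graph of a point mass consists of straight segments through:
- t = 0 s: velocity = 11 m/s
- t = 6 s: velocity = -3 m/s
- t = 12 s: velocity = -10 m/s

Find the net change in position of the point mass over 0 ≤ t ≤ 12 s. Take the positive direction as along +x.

-15 m

Net displacement equals the area under the velocity-time graph (areas below the axis count negative).
0–6 s: ½(11 + -3)(6) = 24 m
6–12 s: ½(-3 + -10)(6) = -39 m
Net displacement = -15 m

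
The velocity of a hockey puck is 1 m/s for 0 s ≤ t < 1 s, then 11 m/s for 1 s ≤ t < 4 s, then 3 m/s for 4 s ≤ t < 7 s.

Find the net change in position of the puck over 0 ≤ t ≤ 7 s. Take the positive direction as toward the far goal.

43 m

Net displacement equals the area under the velocity-time graph (areas below the axis count negative).
0–1 s: 1 × 1 = 1 m
1–4 s: 11 × 3 = 33 m
4–7 s: 3 × 3 = 9 m
Net displacement = 43 m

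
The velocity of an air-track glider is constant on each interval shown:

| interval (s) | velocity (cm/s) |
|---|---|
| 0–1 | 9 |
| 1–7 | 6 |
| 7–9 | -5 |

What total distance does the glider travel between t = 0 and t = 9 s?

Distance (not displacement) is the total path length: add the absolute areas under v-t.
0–1 s: |9| × 1 = 9 cm
1–7 s: |6| × 6 = 36 cm
7–9 s: |-5| × 2 = 10 cm
Total distance = 55 cm

55 cm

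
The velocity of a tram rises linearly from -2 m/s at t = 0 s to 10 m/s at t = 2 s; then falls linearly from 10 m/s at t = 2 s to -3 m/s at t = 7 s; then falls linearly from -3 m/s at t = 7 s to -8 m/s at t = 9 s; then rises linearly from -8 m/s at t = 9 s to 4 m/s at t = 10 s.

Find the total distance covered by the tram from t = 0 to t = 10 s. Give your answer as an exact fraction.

Total distance travelled is ∫|v| dt — sum the magnitudes of each area piece.
0–2 s: v = 0 at t = 1/3 s; triangle areas 1/3 + 25/3 = 26/3 m
2–7 s: v = 0 at t = 76/13 s; triangle areas 250/13 + 45/26 = 545/26 m
7–9 s: |½(-3 + -8)(2)| = 11 m
9–10 s: v = 0 at t = 29/3 s; triangle areas 8/3 + 2/3 = 10/3 m
Total distance = 1143/26 m

1143/26 m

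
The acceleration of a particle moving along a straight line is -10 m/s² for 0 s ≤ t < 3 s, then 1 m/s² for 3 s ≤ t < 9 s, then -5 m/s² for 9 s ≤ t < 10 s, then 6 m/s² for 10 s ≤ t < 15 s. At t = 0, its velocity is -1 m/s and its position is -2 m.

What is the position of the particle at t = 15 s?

On each constant-a segment, Δv = aΔt and Δx = v₀Δt + ½aΔt²; chain segment to segment.
0–3 s: v starts -1 m/s; Δx = -1·3 + ½·-10·3² = -48 m; v ends -31 m/s.
3–9 s: v starts -31 m/s; Δx = -31·6 + ½·1·6² = -168 m; v ends -25 m/s.
9–10 s: v starts -25 m/s; Δx = -25·1 + ½·-5·1² = -27.5 m; v ends -30 m/s.
10–15 s: v starts -30 m/s; Δx = -30·5 + ½·6·5² = -75 m; v ends 0 m/s.
x(15) = -2 + Σ Δx = -320.5 m.

-320.5 m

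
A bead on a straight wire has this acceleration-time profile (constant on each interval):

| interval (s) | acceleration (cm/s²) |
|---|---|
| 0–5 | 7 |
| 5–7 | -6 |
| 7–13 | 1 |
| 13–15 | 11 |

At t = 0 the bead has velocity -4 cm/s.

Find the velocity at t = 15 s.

47 cm/s

Δv equals the area under the a-t graph; then v = v₀ + Δv.
0–5 s: 7 × 5 = 35 cm/s
5–7 s: -6 × 2 = -12 cm/s
7–13 s: 1 × 6 = 6 cm/s
13–15 s: 11 × 2 = 22 cm/s
Δv = 51 cm/s, so v(15) = -4 + (51) = 47 cm/s.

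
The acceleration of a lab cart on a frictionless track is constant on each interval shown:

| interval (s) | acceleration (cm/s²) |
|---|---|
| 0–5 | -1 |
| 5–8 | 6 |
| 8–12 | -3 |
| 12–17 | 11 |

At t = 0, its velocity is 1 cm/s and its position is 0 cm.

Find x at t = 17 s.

On each constant-a segment, Δv = aΔt and Δx = v₀Δt + ½aΔt²; chain segment to segment.
0–5 s: v starts 1 cm/s; Δx = 1·5 + ½·-1·5² = -7.5 cm; v ends -4 cm/s.
5–8 s: v starts -4 cm/s; Δx = -4·3 + ½·6·3² = 15 cm; v ends 14 cm/s.
8–12 s: v starts 14 cm/s; Δx = 14·4 + ½·-3·4² = 32 cm; v ends 2 cm/s.
12–17 s: v starts 2 cm/s; Δx = 2·5 + ½·11·5² = 147.5 cm; v ends 57 cm/s.
x(17) = 0 + Σ Δx = 187 cm.

187 cm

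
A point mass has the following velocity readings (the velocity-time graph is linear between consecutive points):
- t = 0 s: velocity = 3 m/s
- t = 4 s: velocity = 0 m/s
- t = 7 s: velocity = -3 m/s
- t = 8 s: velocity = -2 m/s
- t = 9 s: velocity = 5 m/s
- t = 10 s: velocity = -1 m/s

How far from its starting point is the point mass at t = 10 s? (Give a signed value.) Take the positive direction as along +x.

2.5 m

Net displacement equals the area under the velocity-time graph (areas below the axis count negative).
0–4 s: ½(3 + 0)(4) = 6 m
4–7 s: ½(0 + -3)(3) = -4.5 m
7–8 s: ½(-3 + -2)(1) = -2.5 m
8–9 s: ½(-2 + 5)(1) = 1.5 m
9–10 s: ½(5 + -1)(1) = 2 m
Net displacement = 2.5 m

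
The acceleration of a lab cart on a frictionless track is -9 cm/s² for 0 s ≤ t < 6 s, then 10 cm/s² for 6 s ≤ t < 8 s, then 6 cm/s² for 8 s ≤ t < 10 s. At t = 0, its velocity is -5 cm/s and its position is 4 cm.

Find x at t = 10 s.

-352 cm

On each constant-a segment, Δv = aΔt and Δx = v₀Δt + ½aΔt²; chain segment to segment.
0–6 s: v starts -5 cm/s; Δx = -5·6 + ½·-9·6² = -192 cm; v ends -59 cm/s.
6–8 s: v starts -59 cm/s; Δx = -59·2 + ½·10·2² = -98 cm; v ends -39 cm/s.
8–10 s: v starts -39 cm/s; Δx = -39·2 + ½·6·2² = -66 cm; v ends -27 cm/s.
x(10) = 4 + Σ Δx = -352 cm.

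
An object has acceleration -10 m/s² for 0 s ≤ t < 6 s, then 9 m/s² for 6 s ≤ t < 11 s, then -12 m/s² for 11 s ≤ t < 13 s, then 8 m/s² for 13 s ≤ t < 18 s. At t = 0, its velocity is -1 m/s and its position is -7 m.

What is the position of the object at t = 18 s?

On each constant-a segment, Δv = aΔt and Δx = v₀Δt + ½aΔt²; chain segment to segment.
0–6 s: v starts -1 m/s; Δx = -1·6 + ½·-10·6² = -186 m; v ends -61 m/s.
6–11 s: v starts -61 m/s; Δx = -61·5 + ½·9·5² = -192.5 m; v ends -16 m/s.
11–13 s: v starts -16 m/s; Δx = -16·2 + ½·-12·2² = -56 m; v ends -40 m/s.
13–18 s: v starts -40 m/s; Δx = -40·5 + ½·8·5² = -100 m; v ends 0 m/s.
x(18) = -7 + Σ Δx = -541.5 m.

-541.5 m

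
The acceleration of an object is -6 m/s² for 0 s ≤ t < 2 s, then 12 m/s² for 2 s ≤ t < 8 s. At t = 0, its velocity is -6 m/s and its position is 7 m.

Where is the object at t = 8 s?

91 m

On each constant-a segment, Δv = aΔt and Δx = v₀Δt + ½aΔt²; chain segment to segment.
0–2 s: v starts -6 m/s; Δx = -6·2 + ½·-6·2² = -24 m; v ends -18 m/s.
2–8 s: v starts -18 m/s; Δx = -18·6 + ½·12·6² = 108 m; v ends 54 m/s.
x(8) = 7 + Σ Δx = 91 m.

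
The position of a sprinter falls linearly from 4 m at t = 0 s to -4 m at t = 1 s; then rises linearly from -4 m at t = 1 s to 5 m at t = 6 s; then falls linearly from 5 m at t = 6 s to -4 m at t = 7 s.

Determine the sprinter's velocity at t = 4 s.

1.8 m/s

Velocity is the slope of the x-t graph on 1–6 s: (5 − -4)/(6 − 1) = 1.8 m/s.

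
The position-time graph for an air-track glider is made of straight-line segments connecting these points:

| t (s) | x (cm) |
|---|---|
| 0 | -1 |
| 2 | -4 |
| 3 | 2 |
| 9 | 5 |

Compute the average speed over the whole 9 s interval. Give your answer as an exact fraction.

Average speed = (total path length)/(elapsed time); on a piecewise-linear x-t graph the path length is Σ|Δx|.
0–2 s: |Δx| = |-4 − -1| = 3 cm
2–3 s: |Δx| = |2 − -4| = 6 cm
3–9 s: |Δx| = |5 − 2| = 3 cm
Total path = 12 cm; average speed = 12/9 = 4/3 cm/s.

4/3 cm/s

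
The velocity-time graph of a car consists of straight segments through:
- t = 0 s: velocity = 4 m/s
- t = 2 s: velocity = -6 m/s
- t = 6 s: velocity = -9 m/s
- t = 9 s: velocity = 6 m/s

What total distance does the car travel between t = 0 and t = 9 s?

46.9 m

Distance (not displacement) is the total path length: add the absolute areas under v-t.
0–2 s: v = 0 at t = 0.8 s; triangle areas 1.6 + 3.6 = 5.2 m
2–6 s: |½(-6 + -9)(4)| = 30 m
6–9 s: v = 0 at t = 7.8 s; triangle areas 8.1 + 3.6 = 11.7 m
Total distance = 46.9 m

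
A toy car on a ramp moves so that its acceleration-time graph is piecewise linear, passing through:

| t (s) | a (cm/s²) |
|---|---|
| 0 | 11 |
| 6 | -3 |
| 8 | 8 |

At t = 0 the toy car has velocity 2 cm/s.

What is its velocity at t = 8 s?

Δv equals the area under the a-t graph; then v = v₀ + Δv.
0–6 s: ½(11 + -3)(6) = 24 cm/s
6–8 s: ½(-3 + 8)(2) = 5 cm/s
Δv = 29 cm/s, so v(8) = 2 + (29) = 31 cm/s.

31 cm/s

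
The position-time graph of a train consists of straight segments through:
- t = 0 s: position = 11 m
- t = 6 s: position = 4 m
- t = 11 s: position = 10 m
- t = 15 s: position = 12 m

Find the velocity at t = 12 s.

Velocity is the slope of the x-t graph on 11–15 s: (12 − 10)/(15 − 11) = 0.5 m/s.

0.5 m/s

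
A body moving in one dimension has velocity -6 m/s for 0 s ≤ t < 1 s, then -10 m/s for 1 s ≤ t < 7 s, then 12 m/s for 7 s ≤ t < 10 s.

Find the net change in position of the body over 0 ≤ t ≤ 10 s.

-30 m

Displacement is the signed area under the v-t curve.
0–1 s: -6 × 1 = -6 m
1–7 s: -10 × 6 = -60 m
7–10 s: 12 × 3 = 36 m
Net displacement = -30 m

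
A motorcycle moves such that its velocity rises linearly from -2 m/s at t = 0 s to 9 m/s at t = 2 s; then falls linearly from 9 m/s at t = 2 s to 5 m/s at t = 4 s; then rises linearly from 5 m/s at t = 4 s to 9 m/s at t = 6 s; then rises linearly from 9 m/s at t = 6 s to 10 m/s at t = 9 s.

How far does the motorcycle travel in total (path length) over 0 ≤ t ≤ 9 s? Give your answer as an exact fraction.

Total distance travelled is ∫|v| dt — sum the magnitudes of each area piece.
0–2 s: v = 0 at t = 4/11 s; triangle areas 4/11 + 81/11 = 85/11 m
2–4 s: |½(9 + 5)(2)| = 14 m
4–6 s: |½(5 + 9)(2)| = 14 m
6–9 s: |½(9 + 10)(3)| = 28.5 m
Total distance = 1413/22 m

1413/22 m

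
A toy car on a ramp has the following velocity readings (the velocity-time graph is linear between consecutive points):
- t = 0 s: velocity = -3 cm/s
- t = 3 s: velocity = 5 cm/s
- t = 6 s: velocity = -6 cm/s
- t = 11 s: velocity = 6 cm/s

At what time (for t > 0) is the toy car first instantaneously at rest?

v changes sign on 0–3 s (from -3 to 5); the graph is linear there, so v = 0 at t = 0 + (3)·(3 − 0)/(5 − -3) = 1.125 s.

t = 1.125 s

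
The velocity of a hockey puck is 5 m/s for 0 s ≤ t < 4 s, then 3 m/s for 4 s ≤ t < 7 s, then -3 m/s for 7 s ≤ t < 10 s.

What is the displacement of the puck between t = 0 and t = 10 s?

20 m

Net displacement equals the area under the velocity-time graph (areas below the axis count negative).
0–4 s: 5 × 4 = 20 m
4–7 s: 3 × 3 = 9 m
7–10 s: -3 × 3 = -9 m
Net displacement = 20 m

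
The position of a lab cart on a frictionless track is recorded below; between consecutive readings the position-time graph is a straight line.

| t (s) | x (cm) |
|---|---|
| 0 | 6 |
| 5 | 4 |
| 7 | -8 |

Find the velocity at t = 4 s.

Velocity is the slope of the x-t graph on 0–5 s: (4 − 6)/(5 − 0) = -0.4 cm/s.

-0.4 cm/s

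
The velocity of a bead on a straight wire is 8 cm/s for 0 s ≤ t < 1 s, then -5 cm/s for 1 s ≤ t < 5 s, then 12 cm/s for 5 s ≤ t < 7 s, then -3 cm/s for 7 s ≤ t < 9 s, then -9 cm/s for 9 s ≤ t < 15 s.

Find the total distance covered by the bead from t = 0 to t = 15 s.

Total distance travelled is ∫|v| dt — sum the magnitudes of each area piece.
0–1 s: |8| × 1 = 8 cm
1–5 s: |-5| × 4 = 20 cm
5–7 s: |12| × 2 = 24 cm
7–9 s: |-3| × 2 = 6 cm
9–15 s: |-9| × 6 = 54 cm
Total distance = 112 cm

112 cm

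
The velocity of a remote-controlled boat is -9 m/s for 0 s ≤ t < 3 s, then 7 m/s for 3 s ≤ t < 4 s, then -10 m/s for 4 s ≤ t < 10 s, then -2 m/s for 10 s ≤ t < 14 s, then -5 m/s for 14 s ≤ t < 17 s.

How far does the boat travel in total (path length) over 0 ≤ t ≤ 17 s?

117 m

Distance (not displacement) is the total path length: add the absolute areas under v-t.
0–3 s: |-9| × 3 = 27 m
3–4 s: |7| × 1 = 7 m
4–10 s: |-10| × 6 = 60 m
10–14 s: |-2| × 4 = 8 m
14–17 s: |-5| × 3 = 15 m
Total distance = 117 m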